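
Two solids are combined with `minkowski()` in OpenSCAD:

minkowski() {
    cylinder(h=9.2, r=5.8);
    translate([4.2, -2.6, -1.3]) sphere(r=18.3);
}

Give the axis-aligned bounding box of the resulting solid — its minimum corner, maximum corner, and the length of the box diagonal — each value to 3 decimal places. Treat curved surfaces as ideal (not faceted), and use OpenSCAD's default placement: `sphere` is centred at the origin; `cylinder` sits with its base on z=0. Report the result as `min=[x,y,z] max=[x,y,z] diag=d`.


A = translate([4.2, -2.6, -1.3]) sphere(r=18.3) → bbox [-14.1,-20.9,-19.6] .. [22.5,15.7,17]
B = cylinder(h=9.2, r=5.8) → bbox [-5.8,-5.8,0] .. [5.8,5.8,9.2]
lo = A.lo+B.lo = [-14.1-5.8, -20.9-5.8, -19.6+0] = [-19.900,-26.700,-19.600]
hi = A.hi+B.hi = [22.5+5.8, 15.7+5.8, 17+9.2] = [28.300,21.500,26.200]
diag = √(48.2²+48.2²+45.8²) = √6744.12 = 82.123

min=[-19.900,-26.700,-19.600] max=[28.300,21.500,26.200] diag=82.123


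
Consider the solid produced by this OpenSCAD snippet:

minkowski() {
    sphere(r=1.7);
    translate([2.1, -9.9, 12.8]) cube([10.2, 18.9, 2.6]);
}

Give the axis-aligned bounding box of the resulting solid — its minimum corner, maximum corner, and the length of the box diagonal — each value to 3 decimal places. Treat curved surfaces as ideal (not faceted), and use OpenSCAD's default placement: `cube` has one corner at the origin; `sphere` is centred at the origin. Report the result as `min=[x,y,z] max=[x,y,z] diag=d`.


A = translate([2.1, -9.9, 12.8]) cube([10.2, 18.9, 2.6]) → bbox [2.1,-9.9,12.8] .. [12.3,9,15.4]
B = sphere(r=1.7) → bbox [-1.7,-1.7,-1.7] .. [1.7,1.7,1.7]
lo = A.lo+B.lo = [2.1-1.7, -9.9-1.7, 12.8-1.7] = [0.400,-11.600,11.100]
hi = A.hi+B.hi = [12.3+1.7, 9+1.7, 15.4+1.7] = [14.000,10.700,17.100]
diag = √(13.6²+22.3²+6²) = √718.25 = 26.800

min=[0.400,-11.600,11.100] max=[14.000,10.700,17.100] diag=26.800


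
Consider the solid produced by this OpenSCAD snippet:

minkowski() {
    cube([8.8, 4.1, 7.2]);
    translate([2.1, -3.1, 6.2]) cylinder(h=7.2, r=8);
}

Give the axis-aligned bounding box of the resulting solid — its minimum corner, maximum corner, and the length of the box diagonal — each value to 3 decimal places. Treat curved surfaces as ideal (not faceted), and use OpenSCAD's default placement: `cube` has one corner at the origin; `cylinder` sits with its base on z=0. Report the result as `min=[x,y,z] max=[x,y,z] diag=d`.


min=[-5.900,-11.100,6.200] max=[18.900,9.000,20.600] diag=35.020

A = translate([2.1, -3.1, 6.2]) cylinder(h=7.2, r=8) → bbox [-5.9,-11.1,6.2] .. [10.1,4.9,13.4]
B = cube([8.8, 4.1, 7.2]) → bbox [0,0,0] .. [8.8,4.1,7.2]
lo = A.lo+B.lo = [-5.9+0, -11.1+0, 6.2+0] = [-5.900,-11.100,6.200]
hi = A.hi+B.hi = [10.1+8.8, 4.9+4.1, 13.4+7.2] = [18.900,9.000,20.600]
diag = √(24.8²+20.1²+14.4²) = √1226.41 = 35.020


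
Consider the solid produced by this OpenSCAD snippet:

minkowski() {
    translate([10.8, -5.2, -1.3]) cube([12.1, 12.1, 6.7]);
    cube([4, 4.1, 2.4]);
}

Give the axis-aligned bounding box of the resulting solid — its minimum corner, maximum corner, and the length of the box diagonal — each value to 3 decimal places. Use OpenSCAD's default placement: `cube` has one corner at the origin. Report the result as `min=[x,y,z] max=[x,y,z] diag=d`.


A = translate([10.8, -5.2, -1.3]) cube([12.1, 12.1, 6.7]) → bbox [10.8,-5.2,-1.3] .. [22.9,6.9,5.4]
B = cube([4, 4.1, 2.4]) → bbox [0,0,0] .. [4,4.1,2.4]
lo = A.lo+B.lo = [10.8+0, -5.2+0, -1.3+0] = [10.800,-5.200,-1.300]
hi = A.hi+B.hi = [22.9+4, 6.9+4.1, 5.4+2.4] = [26.900,11.000,7.800]
diag = √(16.1²+16.2²+9.1²) = √604.46 = 24.586

min=[10.800,-5.200,-1.300] max=[26.900,11.000,7.800] diag=24.586


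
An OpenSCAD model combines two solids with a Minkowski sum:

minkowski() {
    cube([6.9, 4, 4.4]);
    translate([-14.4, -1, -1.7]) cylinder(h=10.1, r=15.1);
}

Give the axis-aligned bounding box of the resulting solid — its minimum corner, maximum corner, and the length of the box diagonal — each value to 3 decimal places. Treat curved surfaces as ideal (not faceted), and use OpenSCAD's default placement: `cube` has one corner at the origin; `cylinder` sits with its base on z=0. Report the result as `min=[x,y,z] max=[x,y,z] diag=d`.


A = translate([-14.4, -1, -1.7]) cylinder(h=10.1, r=15.1) → bbox [-29.5,-16.1,-1.7] .. [0.7,14.1,8.4]
B = cube([6.9, 4, 4.4]) → bbox [0,0,0] .. [6.9,4,4.4]
lo = A.lo+B.lo = [-29.5+0, -16.1+0, -1.7+0] = [-29.500,-16.100,-1.700]
hi = A.hi+B.hi = [0.7+6.9, 14.1+4, 8.4+4.4] = [7.600,18.100,12.800]
diag = √(37.1²+34.2²+14.5²) = √2756.3 = 52.500

min=[-29.500,-16.100,-1.700] max=[7.600,18.100,12.800] diag=52.500


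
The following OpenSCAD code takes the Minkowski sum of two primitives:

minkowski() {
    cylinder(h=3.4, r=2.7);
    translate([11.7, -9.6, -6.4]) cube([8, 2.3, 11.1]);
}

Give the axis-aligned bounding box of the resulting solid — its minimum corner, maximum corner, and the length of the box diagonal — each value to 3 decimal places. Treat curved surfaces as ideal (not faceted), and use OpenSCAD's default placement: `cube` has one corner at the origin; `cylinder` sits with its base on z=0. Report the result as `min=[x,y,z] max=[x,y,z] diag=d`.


min=[9.000,-12.300,-6.400] max=[22.400,-4.600,8.100] diag=21.192

A = translate([11.7, -9.6, -6.4]) cube([8, 2.3, 11.1]) → bbox [11.7,-9.6,-6.4] .. [19.7,-7.3,4.7]
B = cylinder(h=3.4, r=2.7) → bbox [-2.7,-2.7,0] .. [2.7,2.7,3.4]
lo = A.lo+B.lo = [11.7-2.7, -9.6-2.7, -6.4+0] = [9.000,-12.300,-6.400]
hi = A.hi+B.hi = [19.7+2.7, -7.3+2.7, 4.7+3.4] = [22.400,-4.600,8.100]
diag = √(13.4²+7.7²+14.5²) = √449.1 = 21.192


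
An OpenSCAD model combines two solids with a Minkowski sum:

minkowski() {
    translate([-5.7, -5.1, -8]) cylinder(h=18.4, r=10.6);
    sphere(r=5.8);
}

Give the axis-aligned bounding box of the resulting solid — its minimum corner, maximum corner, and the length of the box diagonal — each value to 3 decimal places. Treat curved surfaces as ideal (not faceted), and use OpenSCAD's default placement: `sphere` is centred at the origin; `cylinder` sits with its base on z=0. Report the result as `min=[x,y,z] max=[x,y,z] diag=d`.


min=[-22.100,-21.500,-13.800] max=[10.700,11.300,16.200] diag=55.242

A = translate([-5.7, -5.1, -8]) cylinder(h=18.4, r=10.6) → bbox [-16.3,-15.7,-8] .. [4.9,5.5,10.4]
B = sphere(r=5.8) → bbox [-5.8,-5.8,-5.8] .. [5.8,5.8,5.8]
lo = A.lo+B.lo = [-16.3-5.8, -15.7-5.8, -8-5.8] = [-22.100,-21.500,-13.800]
hi = A.hi+B.hi = [4.9+5.8, 5.5+5.8, 10.4+5.8] = [10.700,11.300,16.200]
diag = √(32.8²+32.8²+30²) = √3051.68 = 55.242


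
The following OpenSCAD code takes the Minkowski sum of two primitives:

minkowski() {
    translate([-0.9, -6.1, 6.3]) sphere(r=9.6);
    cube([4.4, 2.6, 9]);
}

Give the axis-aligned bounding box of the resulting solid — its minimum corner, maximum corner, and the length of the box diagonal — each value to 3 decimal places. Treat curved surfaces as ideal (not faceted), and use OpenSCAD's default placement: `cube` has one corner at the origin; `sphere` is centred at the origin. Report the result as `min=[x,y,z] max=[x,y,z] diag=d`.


A = translate([-0.9, -6.1, 6.3]) sphere(r=9.6) → bbox [-10.5,-15.7,-3.3] .. [8.7,3.5,15.9]
B = cube([4.4, 2.6, 9]) → bbox [0,0,0] .. [4.4,2.6,9]
lo = A.lo+B.lo = [-10.5+0, -15.7+0, -3.3+0] = [-10.500,-15.700,-3.300]
hi = A.hi+B.hi = [8.7+4.4, 3.5+2.6, 15.9+9] = [13.100,6.100,24.900]
diag = √(23.6²+21.8²+28.2²) = √1827.44 = 42.749

min=[-10.500,-15.700,-3.300] max=[13.100,6.100,24.900] diag=42.749


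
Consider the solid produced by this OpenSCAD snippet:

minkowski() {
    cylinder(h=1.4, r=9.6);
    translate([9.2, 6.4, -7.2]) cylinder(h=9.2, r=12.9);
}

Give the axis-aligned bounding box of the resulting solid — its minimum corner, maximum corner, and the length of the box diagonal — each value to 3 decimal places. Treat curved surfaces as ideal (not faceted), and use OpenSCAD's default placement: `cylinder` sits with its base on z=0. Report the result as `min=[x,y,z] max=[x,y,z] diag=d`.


A = translate([9.2, 6.4, -7.2]) cylinder(h=9.2, r=12.9) → bbox [-3.7,-6.5,-7.2] .. [22.1,19.3,2]
B = cylinder(h=1.4, r=9.6) → bbox [-9.6,-9.6,0] .. [9.6,9.6,1.4]
lo = A.lo+B.lo = [-3.7-9.6, -6.5-9.6, -7.2+0] = [-13.300,-16.100,-7.200]
hi = A.hi+B.hi = [22.1+9.6, 19.3+9.6, 2+1.4] = [31.700,28.900,3.400]
diag = √(45²+45²+10.6²) = √4162.36 = 64.516

min=[-13.300,-16.100,-7.200] max=[31.700,28.900,3.400] diag=64.516


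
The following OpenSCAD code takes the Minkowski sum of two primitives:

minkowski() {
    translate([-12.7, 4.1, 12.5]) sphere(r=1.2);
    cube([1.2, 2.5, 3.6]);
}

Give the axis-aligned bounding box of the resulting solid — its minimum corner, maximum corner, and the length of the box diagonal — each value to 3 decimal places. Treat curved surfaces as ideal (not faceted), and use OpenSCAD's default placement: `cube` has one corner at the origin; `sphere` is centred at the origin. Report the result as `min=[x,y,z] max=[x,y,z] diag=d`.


A = translate([-12.7, 4.1, 12.5]) sphere(r=1.2) → bbox [-13.9,2.9,11.3] .. [-11.5,5.3,13.7]
B = cube([1.2, 2.5, 3.6]) → bbox [0,0,0] .. [1.2,2.5,3.6]
lo = A.lo+B.lo = [-13.9+0, 2.9+0, 11.3+0] = [-13.900,2.900,11.300]
hi = A.hi+B.hi = [-11.5+1.2, 5.3+2.5, 13.7+3.6] = [-10.300,7.800,17.300]
diag = √(3.6²+4.9²+6²) = √72.97 = 8.542

min=[-13.900,2.900,11.300] max=[-10.300,7.800,17.300] diag=8.542


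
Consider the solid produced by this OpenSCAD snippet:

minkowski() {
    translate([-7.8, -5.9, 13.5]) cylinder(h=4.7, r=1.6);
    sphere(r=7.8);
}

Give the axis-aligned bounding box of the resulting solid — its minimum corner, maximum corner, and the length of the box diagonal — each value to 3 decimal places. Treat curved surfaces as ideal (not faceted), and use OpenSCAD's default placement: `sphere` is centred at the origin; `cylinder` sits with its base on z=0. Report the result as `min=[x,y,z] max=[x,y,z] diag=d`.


min=[-17.200,-15.300,5.700] max=[1.600,3.500,26.000] diag=33.451

A = translate([-7.8, -5.9, 13.5]) cylinder(h=4.7, r=1.6) → bbox [-9.4,-7.5,13.5] .. [-6.2,-4.3,18.2]
B = sphere(r=7.8) → bbox [-7.8,-7.8,-7.8] .. [7.8,7.8,7.8]
lo = A.lo+B.lo = [-9.4-7.8, -7.5-7.8, 13.5-7.8] = [-17.200,-15.300,5.700]
hi = A.hi+B.hi = [-6.2+7.8, -4.3+7.8, 18.2+7.8] = [1.600,3.500,26.000]
diag = √(18.8²+18.8²+20.3²) = √1118.97 = 33.451


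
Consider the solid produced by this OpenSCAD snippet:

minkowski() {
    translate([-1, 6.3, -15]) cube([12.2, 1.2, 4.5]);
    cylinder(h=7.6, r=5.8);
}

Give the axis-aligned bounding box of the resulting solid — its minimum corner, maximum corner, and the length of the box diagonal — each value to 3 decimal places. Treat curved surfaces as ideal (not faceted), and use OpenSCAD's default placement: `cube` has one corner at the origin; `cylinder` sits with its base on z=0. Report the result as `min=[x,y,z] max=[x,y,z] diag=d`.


A = translate([-1, 6.3, -15]) cube([12.2, 1.2, 4.5]) → bbox [-1,6.3,-15] .. [11.2,7.5,-10.5]
B = cylinder(h=7.6, r=5.8) → bbox [-5.8,-5.8,0] .. [5.8,5.8,7.6]
lo = A.lo+B.lo = [-1-5.8, 6.3-5.8, -15+0] = [-6.800,0.500,-15.000]
hi = A.hi+B.hi = [11.2+5.8, 7.5+5.8, -10.5+7.6] = [17.000,13.300,-2.900]
diag = √(23.8²+12.8²+12.1²) = √876.69 = 29.609

min=[-6.800,0.500,-15.000] max=[17.000,13.300,-2.900] diag=29.609


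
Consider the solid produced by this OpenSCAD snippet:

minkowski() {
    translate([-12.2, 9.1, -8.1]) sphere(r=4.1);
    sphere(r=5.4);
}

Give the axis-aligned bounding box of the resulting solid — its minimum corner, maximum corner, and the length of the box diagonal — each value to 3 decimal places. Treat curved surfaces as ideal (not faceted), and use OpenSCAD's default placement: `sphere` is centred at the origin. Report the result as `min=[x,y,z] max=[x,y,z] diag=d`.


A = translate([-12.2, 9.1, -8.1]) sphere(r=4.1) → bbox [-16.3,5,-12.2] .. [-8.1,13.2,-4]
B = sphere(r=5.4) → bbox [-5.4,-5.4,-5.4] .. [5.4,5.4,5.4]
lo = A.lo+B.lo = [-16.3-5.4, 5-5.4, -12.2-5.4] = [-21.700,-0.400,-17.600]
hi = A.hi+B.hi = [-8.1+5.4, 13.2+5.4, -4+5.4] = [-2.700,18.600,1.400]
diag = √(19²+19²+19²) = √1083 = 32.909

min=[-21.700,-0.400,-17.600] max=[-2.700,18.600,1.400] diag=32.909


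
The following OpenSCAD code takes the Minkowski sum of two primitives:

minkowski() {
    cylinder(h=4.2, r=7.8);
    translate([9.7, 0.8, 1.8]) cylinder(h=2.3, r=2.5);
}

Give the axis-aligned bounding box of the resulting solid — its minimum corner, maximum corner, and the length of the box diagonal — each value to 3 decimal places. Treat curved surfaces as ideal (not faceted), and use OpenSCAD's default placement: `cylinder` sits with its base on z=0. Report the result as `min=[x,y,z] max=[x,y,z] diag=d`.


A = translate([9.7, 0.8, 1.8]) cylinder(h=2.3, r=2.5) → bbox [7.2,-1.7,1.8] .. [12.2,3.3,4.1]
B = cylinder(h=4.2, r=7.8) → bbox [-7.8,-7.8,0] .. [7.8,7.8,4.2]
lo = A.lo+B.lo = [7.2-7.8, -1.7-7.8, 1.8+0] = [-0.600,-9.500,1.800]
hi = A.hi+B.hi = [12.2+7.8, 3.3+7.8, 4.1+4.2] = [20.000,11.100,8.300]
diag = √(20.6²+20.6²+6.5²) = √890.97 = 29.849

min=[-0.600,-9.500,1.800] max=[20.000,11.100,8.300] diag=29.849


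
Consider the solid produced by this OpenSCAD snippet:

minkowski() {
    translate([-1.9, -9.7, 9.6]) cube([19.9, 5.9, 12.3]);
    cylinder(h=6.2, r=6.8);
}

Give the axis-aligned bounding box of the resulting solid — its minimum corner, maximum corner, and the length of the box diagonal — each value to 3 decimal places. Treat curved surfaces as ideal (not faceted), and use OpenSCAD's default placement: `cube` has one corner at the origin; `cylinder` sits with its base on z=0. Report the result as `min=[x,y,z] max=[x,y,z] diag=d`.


min=[-8.700,-16.500,9.600] max=[24.800,3.000,28.100] diag=42.951

A = translate([-1.9, -9.7, 9.6]) cube([19.9, 5.9, 12.3]) → bbox [-1.9,-9.7,9.6] .. [18,-3.8,21.9]
B = cylinder(h=6.2, r=6.8) → bbox [-6.8,-6.8,0] .. [6.8,6.8,6.2]
lo = A.lo+B.lo = [-1.9-6.8, -9.7-6.8, 9.6+0] = [-8.700,-16.500,9.600]
hi = A.hi+B.hi = [18+6.8, -3.8+6.8, 21.9+6.2] = [24.800,3.000,28.100]
diag = √(33.5²+19.5²+18.5²) = √1844.75 = 42.951


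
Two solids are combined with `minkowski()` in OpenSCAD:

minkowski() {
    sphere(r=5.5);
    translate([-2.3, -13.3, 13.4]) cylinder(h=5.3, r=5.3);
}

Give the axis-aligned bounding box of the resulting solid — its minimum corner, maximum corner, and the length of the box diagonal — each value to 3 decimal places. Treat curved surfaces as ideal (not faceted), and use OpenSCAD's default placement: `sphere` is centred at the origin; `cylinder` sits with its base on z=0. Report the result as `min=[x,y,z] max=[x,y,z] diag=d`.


A = translate([-2.3, -13.3, 13.4]) cylinder(h=5.3, r=5.3) → bbox [-7.6,-18.6,13.4] .. [3,-8,18.7]
B = sphere(r=5.5) → bbox [-5.5,-5.5,-5.5] .. [5.5,5.5,5.5]
lo = A.lo+B.lo = [-7.6-5.5, -18.6-5.5, 13.4-5.5] = [-13.100,-24.100,7.900]
hi = A.hi+B.hi = [3+5.5, -8+5.5, 18.7+5.5] = [8.500,-2.500,24.200]
diag = √(21.6²+21.6²+16.3²) = √1198.81 = 34.624

min=[-13.100,-24.100,7.900] max=[8.500,-2.500,24.200] diag=34.624


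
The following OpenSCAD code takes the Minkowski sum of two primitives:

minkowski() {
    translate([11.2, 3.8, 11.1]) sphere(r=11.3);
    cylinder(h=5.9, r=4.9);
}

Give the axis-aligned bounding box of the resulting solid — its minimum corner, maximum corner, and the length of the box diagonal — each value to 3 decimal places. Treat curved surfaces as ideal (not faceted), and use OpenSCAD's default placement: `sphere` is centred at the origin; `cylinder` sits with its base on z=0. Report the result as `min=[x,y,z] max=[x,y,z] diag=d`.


A = translate([11.2, 3.8, 11.1]) sphere(r=11.3) → bbox [-0.1,-7.5,-0.2] .. [22.5,15.1,22.4]
B = cylinder(h=5.9, r=4.9) → bbox [-4.9,-4.9,0] .. [4.9,4.9,5.9]
lo = A.lo+B.lo = [-0.1-4.9, -7.5-4.9, -0.2+0] = [-5.000,-12.400,-0.200]
hi = A.hi+B.hi = [22.5+4.9, 15.1+4.9, 22.4+5.9] = [27.400,20.000,28.300]
diag = √(32.4²+32.4²+28.5²) = √2911.77 = 53.961

min=[-5.000,-12.400,-0.200] max=[27.400,20.000,28.300] diag=53.961


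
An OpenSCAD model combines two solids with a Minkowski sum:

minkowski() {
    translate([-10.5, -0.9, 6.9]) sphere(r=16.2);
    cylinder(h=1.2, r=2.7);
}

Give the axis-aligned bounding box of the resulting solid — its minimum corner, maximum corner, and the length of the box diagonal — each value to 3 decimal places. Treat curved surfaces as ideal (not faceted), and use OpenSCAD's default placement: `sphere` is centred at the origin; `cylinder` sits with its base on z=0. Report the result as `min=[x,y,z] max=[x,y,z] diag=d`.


min=[-29.400,-19.800,-9.300] max=[8.400,18.000,24.300] diag=63.140

A = translate([-10.5, -0.9, 6.9]) sphere(r=16.2) → bbox [-26.7,-17.1,-9.3] .. [5.7,15.3,23.1]
B = cylinder(h=1.2, r=2.7) → bbox [-2.7,-2.7,0] .. [2.7,2.7,1.2]
lo = A.lo+B.lo = [-26.7-2.7, -17.1-2.7, -9.3+0] = [-29.400,-19.800,-9.300]
hi = A.hi+B.hi = [5.7+2.7, 15.3+2.7, 23.1+1.2] = [8.400,18.000,24.300]
diag = √(37.8²+37.8²+33.6²) = √3986.64 = 63.140


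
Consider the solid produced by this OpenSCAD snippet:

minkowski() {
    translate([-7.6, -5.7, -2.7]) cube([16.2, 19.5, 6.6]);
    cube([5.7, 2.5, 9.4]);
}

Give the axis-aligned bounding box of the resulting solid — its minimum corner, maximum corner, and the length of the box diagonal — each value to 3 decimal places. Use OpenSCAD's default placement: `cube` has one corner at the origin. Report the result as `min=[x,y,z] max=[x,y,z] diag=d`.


min=[-7.600,-5.700,-2.700] max=[14.300,16.300,13.300] diag=34.923

A = translate([-7.6, -5.7, -2.7]) cube([16.2, 19.5, 6.6]) → bbox [-7.6,-5.7,-2.7] .. [8.6,13.8,3.9]
B = cube([5.7, 2.5, 9.4]) → bbox [0,0,0] .. [5.7,2.5,9.4]
lo = A.lo+B.lo = [-7.6+0, -5.7+0, -2.7+0] = [-7.600,-5.700,-2.700]
hi = A.hi+B.hi = [8.6+5.7, 13.8+2.5, 3.9+9.4] = [14.300,16.300,13.300]
diag = √(21.9²+22²+16²) = √1219.61 = 34.923


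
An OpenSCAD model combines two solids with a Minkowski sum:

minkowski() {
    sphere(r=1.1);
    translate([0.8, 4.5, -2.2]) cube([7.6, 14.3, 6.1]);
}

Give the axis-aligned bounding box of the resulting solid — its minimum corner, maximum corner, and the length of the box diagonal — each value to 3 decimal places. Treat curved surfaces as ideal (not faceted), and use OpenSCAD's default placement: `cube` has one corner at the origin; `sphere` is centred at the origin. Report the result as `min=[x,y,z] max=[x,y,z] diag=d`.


min=[-0.300,3.400,-3.300] max=[9.500,19.900,5.000] diag=20.909

A = translate([0.8, 4.5, -2.2]) cube([7.6, 14.3, 6.1]) → bbox [0.8,4.5,-2.2] .. [8.4,18.8,3.9]
B = sphere(r=1.1) → bbox [-1.1,-1.1,-1.1] .. [1.1,1.1,1.1]
lo = A.lo+B.lo = [0.8-1.1, 4.5-1.1, -2.2-1.1] = [-0.300,3.400,-3.300]
hi = A.hi+B.hi = [8.4+1.1, 18.8+1.1, 3.9+1.1] = [9.500,19.900,5.000]
diag = √(9.8²+16.5²+8.3²) = √437.18 = 20.909


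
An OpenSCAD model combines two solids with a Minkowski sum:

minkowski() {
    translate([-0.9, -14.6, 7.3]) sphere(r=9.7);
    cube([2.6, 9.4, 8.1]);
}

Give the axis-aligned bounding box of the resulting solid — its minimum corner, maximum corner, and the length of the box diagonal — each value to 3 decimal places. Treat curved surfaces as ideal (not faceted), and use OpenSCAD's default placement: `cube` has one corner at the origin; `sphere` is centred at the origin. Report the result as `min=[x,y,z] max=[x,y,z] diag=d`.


min=[-10.600,-24.300,-2.400] max=[11.400,4.500,25.100] diag=45.494

A = translate([-0.9, -14.6, 7.3]) sphere(r=9.7) → bbox [-10.6,-24.3,-2.4] .. [8.8,-4.9,17]
B = cube([2.6, 9.4, 8.1]) → bbox [0,0,0] .. [2.6,9.4,8.1]
lo = A.lo+B.lo = [-10.6+0, -24.3+0, -2.4+0] = [-10.600,-24.300,-2.400]
hi = A.hi+B.hi = [8.8+2.6, -4.9+9.4, 17+8.1] = [11.400,4.500,25.100]
diag = √(22²+28.8²+27.5²) = √2069.69 = 45.494


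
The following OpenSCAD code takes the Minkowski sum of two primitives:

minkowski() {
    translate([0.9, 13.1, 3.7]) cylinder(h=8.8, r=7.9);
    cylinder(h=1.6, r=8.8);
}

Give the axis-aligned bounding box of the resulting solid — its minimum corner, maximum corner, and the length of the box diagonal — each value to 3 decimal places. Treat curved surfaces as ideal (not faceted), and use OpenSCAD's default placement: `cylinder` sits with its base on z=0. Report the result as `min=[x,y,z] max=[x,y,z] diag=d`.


A = translate([0.9, 13.1, 3.7]) cylinder(h=8.8, r=7.9) → bbox [-7,5.2,3.7] .. [8.8,21,12.5]
B = cylinder(h=1.6, r=8.8) → bbox [-8.8,-8.8,0] .. [8.8,8.8,1.6]
lo = A.lo+B.lo = [-7-8.8, 5.2-8.8, 3.7+0] = [-15.800,-3.600,3.700]
hi = A.hi+B.hi = [8.8+8.8, 21+8.8, 12.5+1.6] = [17.600,29.800,14.100]
diag = √(33.4²+33.4²+10.4²) = √2339.28 = 48.366

min=[-15.800,-3.600,3.700] max=[17.600,29.800,14.100] diag=48.366


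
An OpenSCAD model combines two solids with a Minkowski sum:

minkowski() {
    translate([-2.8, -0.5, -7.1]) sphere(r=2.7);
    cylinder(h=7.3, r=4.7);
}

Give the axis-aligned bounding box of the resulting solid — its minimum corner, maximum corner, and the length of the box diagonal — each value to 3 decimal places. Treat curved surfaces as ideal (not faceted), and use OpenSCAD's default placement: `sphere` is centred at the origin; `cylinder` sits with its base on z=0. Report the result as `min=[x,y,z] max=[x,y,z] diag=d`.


A = translate([-2.8, -0.5, -7.1]) sphere(r=2.7) → bbox [-5.5,-3.2,-9.8] .. [-0.1,2.2,-4.4]
B = cylinder(h=7.3, r=4.7) → bbox [-4.7,-4.7,0] .. [4.7,4.7,7.3]
lo = A.lo+B.lo = [-5.5-4.7, -3.2-4.7, -9.8+0] = [-10.200,-7.900,-9.800]
hi = A.hi+B.hi = [-0.1+4.7, 2.2+4.7, -4.4+7.3] = [4.600,6.900,2.900]
diag = √(14.8²+14.8²+12.7²) = √599.37 = 24.482

min=[-10.200,-7.900,-9.800] max=[4.600,6.900,2.900] diag=24.482


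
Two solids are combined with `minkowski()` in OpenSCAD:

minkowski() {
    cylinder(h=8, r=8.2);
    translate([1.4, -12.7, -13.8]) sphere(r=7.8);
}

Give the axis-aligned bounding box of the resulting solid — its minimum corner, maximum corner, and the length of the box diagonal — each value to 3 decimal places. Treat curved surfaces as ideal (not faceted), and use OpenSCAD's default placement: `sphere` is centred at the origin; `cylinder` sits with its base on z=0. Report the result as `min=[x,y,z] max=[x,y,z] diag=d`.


A = translate([1.4, -12.7, -13.8]) sphere(r=7.8) → bbox [-6.4,-20.5,-21.6] .. [9.2,-4.9,-6]
B = cylinder(h=8, r=8.2) → bbox [-8.2,-8.2,0] .. [8.2,8.2,8]
lo = A.lo+B.lo = [-6.4-8.2, -20.5-8.2, -21.6+0] = [-14.600,-28.700,-21.600]
hi = A.hi+B.hi = [9.2+8.2, -4.9+8.2, -6+8] = [17.400,3.300,2.000]
diag = √(32²+32²+23.6²) = √2604.96 = 51.039

min=[-14.600,-28.700,-21.600] max=[17.400,3.300,2.000] diag=51.039


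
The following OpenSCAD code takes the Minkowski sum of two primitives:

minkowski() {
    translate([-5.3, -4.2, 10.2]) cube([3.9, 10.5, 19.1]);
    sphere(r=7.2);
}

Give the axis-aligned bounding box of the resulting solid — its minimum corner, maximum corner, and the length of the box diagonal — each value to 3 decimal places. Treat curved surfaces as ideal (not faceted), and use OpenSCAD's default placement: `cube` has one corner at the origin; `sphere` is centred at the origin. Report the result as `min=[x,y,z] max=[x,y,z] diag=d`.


min=[-12.500,-11.400,3.000] max=[5.800,13.500,36.500] diag=45.576

A = translate([-5.3, -4.2, 10.2]) cube([3.9, 10.5, 19.1]) → bbox [-5.3,-4.2,10.2] .. [-1.4,6.3,29.3]
B = sphere(r=7.2) → bbox [-7.2,-7.2,-7.2] .. [7.2,7.2,7.2]
lo = A.lo+B.lo = [-5.3-7.2, -4.2-7.2, 10.2-7.2] = [-12.500,-11.400,3.000]
hi = A.hi+B.hi = [-1.4+7.2, 6.3+7.2, 29.3+7.2] = [5.800,13.500,36.500]
diag = √(18.3²+24.9²+33.5²) = √2077.15 = 45.576


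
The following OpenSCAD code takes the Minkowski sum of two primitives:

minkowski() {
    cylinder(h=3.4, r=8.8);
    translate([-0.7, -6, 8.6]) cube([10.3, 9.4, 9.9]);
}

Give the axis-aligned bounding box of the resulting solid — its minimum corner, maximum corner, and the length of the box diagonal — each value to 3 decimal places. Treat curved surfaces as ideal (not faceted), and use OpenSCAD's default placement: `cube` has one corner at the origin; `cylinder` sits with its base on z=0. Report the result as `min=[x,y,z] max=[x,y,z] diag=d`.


min=[-9.500,-14.800,8.600] max=[18.400,12.200,21.900] diag=41.040

A = translate([-0.7, -6, 8.6]) cube([10.3, 9.4, 9.9]) → bbox [-0.7,-6,8.6] .. [9.6,3.4,18.5]
B = cylinder(h=3.4, r=8.8) → bbox [-8.8,-8.8,0] .. [8.8,8.8,3.4]
lo = A.lo+B.lo = [-0.7-8.8, -6-8.8, 8.6+0] = [-9.500,-14.800,8.600]
hi = A.hi+B.hi = [9.6+8.8, 3.4+8.8, 18.5+3.4] = [18.400,12.200,21.900]
diag = √(27.9²+27²+13.3²) = √1684.3 = 41.040


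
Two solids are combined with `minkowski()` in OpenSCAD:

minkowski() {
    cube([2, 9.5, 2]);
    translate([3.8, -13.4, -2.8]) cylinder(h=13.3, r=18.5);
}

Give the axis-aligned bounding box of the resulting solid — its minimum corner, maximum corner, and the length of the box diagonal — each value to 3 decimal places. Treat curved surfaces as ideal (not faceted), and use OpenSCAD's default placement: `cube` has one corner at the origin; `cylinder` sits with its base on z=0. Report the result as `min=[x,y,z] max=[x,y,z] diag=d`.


min=[-14.700,-31.900,-2.800] max=[24.300,14.600,12.500] diag=62.589

A = translate([3.8, -13.4, -2.8]) cylinder(h=13.3, r=18.5) → bbox [-14.7,-31.9,-2.8] .. [22.3,5.1,10.5]
B = cube([2, 9.5, 2]) → bbox [0,0,0] .. [2,9.5,2]
lo = A.lo+B.lo = [-14.7+0, -31.9+0, -2.8+0] = [-14.700,-31.900,-2.800]
hi = A.hi+B.hi = [22.3+2, 5.1+9.5, 10.5+2] = [24.300,14.600,12.500]
diag = √(39²+46.5²+15.3²) = √3917.34 = 62.589


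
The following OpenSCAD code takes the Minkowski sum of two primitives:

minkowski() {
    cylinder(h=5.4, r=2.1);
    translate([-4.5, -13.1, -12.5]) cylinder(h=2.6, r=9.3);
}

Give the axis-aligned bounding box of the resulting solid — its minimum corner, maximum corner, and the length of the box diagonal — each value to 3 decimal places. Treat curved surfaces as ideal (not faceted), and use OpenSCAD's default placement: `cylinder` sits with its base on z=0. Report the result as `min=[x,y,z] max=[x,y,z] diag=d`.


min=[-15.900,-24.500,-12.500] max=[6.900,-1.700,-4.500] diag=33.222

A = translate([-4.5, -13.1, -12.5]) cylinder(h=2.6, r=9.3) → bbox [-13.8,-22.4,-12.5] .. [4.8,-3.8,-9.9]
B = cylinder(h=5.4, r=2.1) → bbox [-2.1,-2.1,0] .. [2.1,2.1,5.4]
lo = A.lo+B.lo = [-13.8-2.1, -22.4-2.1, -12.5+0] = [-15.900,-24.500,-12.500]
hi = A.hi+B.hi = [4.8+2.1, -3.8+2.1, -9.9+5.4] = [6.900,-1.700,-4.500]
diag = √(22.8²+22.8²+8²) = √1103.68 = 33.222


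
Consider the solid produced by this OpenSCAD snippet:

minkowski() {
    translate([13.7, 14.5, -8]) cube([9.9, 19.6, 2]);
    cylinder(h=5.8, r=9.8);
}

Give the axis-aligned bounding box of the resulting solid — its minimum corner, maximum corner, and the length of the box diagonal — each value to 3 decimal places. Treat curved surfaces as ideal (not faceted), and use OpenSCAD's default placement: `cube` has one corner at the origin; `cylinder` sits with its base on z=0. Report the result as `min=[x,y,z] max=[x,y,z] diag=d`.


A = translate([13.7, 14.5, -8]) cube([9.9, 19.6, 2]) → bbox [13.7,14.5,-8] .. [23.6,34.1,-6]
B = cylinder(h=5.8, r=9.8) → bbox [-9.8,-9.8,0] .. [9.8,9.8,5.8]
lo = A.lo+B.lo = [13.7-9.8, 14.5-9.8, -8+0] = [3.900,4.700,-8.000]
hi = A.hi+B.hi = [23.6+9.8, 34.1+9.8, -6+5.8] = [33.400,43.900,-0.200]
diag = √(29.5²+39.2²+7.8²) = √2467.73 = 49.676

min=[3.900,4.700,-8.000] max=[33.400,43.900,-0.200] diag=49.676


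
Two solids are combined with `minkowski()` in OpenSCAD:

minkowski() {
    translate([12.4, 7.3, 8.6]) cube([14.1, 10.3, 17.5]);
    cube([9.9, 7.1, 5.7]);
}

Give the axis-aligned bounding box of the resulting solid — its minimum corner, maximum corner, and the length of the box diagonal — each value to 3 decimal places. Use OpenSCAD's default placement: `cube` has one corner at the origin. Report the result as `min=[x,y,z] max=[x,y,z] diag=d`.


min=[12.400,7.300,8.600] max=[36.400,24.700,31.800] diag=37.643

A = translate([12.4, 7.3, 8.6]) cube([14.1, 10.3, 17.5]) → bbox [12.4,7.3,8.6] .. [26.5,17.6,26.1]
B = cube([9.9, 7.1, 5.7]) → bbox [0,0,0] .. [9.9,7.1,5.7]
lo = A.lo+B.lo = [12.4+0, 7.3+0, 8.6+0] = [12.400,7.300,8.600]
hi = A.hi+B.hi = [26.5+9.9, 17.6+7.1, 26.1+5.7] = [36.400,24.700,31.800]
diag = √(24²+17.4²+23.2²) = √1417 = 37.643


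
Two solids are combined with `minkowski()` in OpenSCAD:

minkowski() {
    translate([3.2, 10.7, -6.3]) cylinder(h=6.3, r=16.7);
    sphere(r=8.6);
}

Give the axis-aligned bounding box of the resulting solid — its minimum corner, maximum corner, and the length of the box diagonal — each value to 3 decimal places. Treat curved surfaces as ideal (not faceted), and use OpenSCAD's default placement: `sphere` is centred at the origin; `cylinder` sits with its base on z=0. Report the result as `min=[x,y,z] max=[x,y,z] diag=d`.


A = translate([3.2, 10.7, -6.3]) cylinder(h=6.3, r=16.7) → bbox [-13.5,-6,-6.3] .. [19.9,27.4,0]
B = sphere(r=8.6) → bbox [-8.6,-8.6,-8.6] .. [8.6,8.6,8.6]
lo = A.lo+B.lo = [-13.5-8.6, -6-8.6, -6.3-8.6] = [-22.100,-14.600,-14.900]
hi = A.hi+B.hi = [19.9+8.6, 27.4+8.6, 0+8.6] = [28.500,36.000,8.600]
diag = √(50.6²+50.6²+23.5²) = √5672.97 = 75.319

min=[-22.100,-14.600,-14.900] max=[28.500,36.000,8.600] diag=75.319


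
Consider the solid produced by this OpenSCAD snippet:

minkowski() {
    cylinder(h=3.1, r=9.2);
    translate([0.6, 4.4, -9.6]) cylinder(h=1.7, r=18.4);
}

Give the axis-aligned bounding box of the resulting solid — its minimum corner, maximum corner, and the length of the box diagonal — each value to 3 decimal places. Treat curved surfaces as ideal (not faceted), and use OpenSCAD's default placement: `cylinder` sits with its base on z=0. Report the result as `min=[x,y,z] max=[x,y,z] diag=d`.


min=[-27.000,-23.200,-9.600] max=[28.200,32.000,-4.800] diag=78.212

A = translate([0.6, 4.4, -9.6]) cylinder(h=1.7, r=18.4) → bbox [-17.8,-14,-9.6] .. [19,22.8,-7.9]
B = cylinder(h=3.1, r=9.2) → bbox [-9.2,-9.2,0] .. [9.2,9.2,3.1]
lo = A.lo+B.lo = [-17.8-9.2, -14-9.2, -9.6+0] = [-27.000,-23.200,-9.600]
hi = A.hi+B.hi = [19+9.2, 22.8+9.2, -7.9+3.1] = [28.200,32.000,-4.800]
diag = √(55.2²+55.2²+4.8²) = √6117.12 = 78.212


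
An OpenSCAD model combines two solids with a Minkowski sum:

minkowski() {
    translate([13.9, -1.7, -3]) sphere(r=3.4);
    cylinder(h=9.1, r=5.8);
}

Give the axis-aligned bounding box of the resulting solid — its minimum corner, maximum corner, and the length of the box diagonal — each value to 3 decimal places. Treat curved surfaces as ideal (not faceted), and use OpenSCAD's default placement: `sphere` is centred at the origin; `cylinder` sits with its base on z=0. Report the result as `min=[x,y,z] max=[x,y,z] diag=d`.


min=[4.700,-10.900,-6.400] max=[23.100,7.500,9.500] diag=30.495

A = translate([13.9, -1.7, -3]) sphere(r=3.4) → bbox [10.5,-5.1,-6.4] .. [17.3,1.7,0.4]
B = cylinder(h=9.1, r=5.8) → bbox [-5.8,-5.8,0] .. [5.8,5.8,9.1]
lo = A.lo+B.lo = [10.5-5.8, -5.1-5.8, -6.4+0] = [4.700,-10.900,-6.400]
hi = A.hi+B.hi = [17.3+5.8, 1.7+5.8, 0.4+9.1] = [23.100,7.500,9.500]
diag = √(18.4²+18.4²+15.9²) = √929.93 = 30.495


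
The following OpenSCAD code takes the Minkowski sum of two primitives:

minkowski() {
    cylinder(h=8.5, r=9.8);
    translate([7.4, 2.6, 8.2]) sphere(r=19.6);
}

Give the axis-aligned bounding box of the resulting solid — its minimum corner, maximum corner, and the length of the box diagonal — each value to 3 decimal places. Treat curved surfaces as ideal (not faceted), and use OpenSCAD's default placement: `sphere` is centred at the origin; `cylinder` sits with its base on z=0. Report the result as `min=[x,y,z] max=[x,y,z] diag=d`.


A = translate([7.4, 2.6, 8.2]) sphere(r=19.6) → bbox [-12.2,-17,-11.4] .. [27,22.2,27.8]
B = cylinder(h=8.5, r=9.8) → bbox [-9.8,-9.8,0] .. [9.8,9.8,8.5]
lo = A.lo+B.lo = [-12.2-9.8, -17-9.8, -11.4+0] = [-22.000,-26.800,-11.400]
hi = A.hi+B.hi = [27+9.8, 22.2+9.8, 27.8+8.5] = [36.800,32.000,36.300]
diag = √(58.8²+58.8²+47.7²) = √9190.17 = 95.865

min=[-22.000,-26.800,-11.400] max=[36.800,32.000,36.300] diag=95.865


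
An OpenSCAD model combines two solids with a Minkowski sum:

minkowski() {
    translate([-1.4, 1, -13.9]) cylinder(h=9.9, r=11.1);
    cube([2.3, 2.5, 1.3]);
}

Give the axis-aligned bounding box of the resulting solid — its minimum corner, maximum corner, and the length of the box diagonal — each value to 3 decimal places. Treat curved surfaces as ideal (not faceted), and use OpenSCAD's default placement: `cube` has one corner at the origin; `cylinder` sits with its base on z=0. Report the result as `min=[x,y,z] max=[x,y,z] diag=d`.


min=[-12.500,-10.100,-13.900] max=[12.000,14.600,-2.700] diag=36.548

A = translate([-1.4, 1, -13.9]) cylinder(h=9.9, r=11.1) → bbox [-12.5,-10.1,-13.9] .. [9.7,12.1,-4]
B = cube([2.3, 2.5, 1.3]) → bbox [0,0,0] .. [2.3,2.5,1.3]
lo = A.lo+B.lo = [-12.5+0, -10.1+0, -13.9+0] = [-12.500,-10.100,-13.900]
hi = A.hi+B.hi = [9.7+2.3, 12.1+2.5, -4+1.3] = [12.000,14.600,-2.700]
diag = √(24.5²+24.7²+11.2²) = √1335.78 = 36.548


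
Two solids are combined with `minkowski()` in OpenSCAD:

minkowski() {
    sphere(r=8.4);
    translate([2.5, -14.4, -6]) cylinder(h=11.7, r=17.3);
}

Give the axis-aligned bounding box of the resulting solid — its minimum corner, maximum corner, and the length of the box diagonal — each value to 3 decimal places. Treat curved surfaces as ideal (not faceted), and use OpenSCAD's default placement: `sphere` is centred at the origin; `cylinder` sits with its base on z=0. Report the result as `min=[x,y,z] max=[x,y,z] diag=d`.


min=[-23.200,-40.100,-14.400] max=[28.200,11.300,14.100] diag=78.078

A = translate([2.5, -14.4, -6]) cylinder(h=11.7, r=17.3) → bbox [-14.8,-31.7,-6] .. [19.8,2.9,5.7]
B = sphere(r=8.4) → bbox [-8.4,-8.4,-8.4] .. [8.4,8.4,8.4]
lo = A.lo+B.lo = [-14.8-8.4, -31.7-8.4, -6-8.4] = [-23.200,-40.100,-14.400]
hi = A.hi+B.hi = [19.8+8.4, 2.9+8.4, 5.7+8.4] = [28.200,11.300,14.100]
diag = √(51.4²+51.4²+28.5²) = √6096.17 = 78.078


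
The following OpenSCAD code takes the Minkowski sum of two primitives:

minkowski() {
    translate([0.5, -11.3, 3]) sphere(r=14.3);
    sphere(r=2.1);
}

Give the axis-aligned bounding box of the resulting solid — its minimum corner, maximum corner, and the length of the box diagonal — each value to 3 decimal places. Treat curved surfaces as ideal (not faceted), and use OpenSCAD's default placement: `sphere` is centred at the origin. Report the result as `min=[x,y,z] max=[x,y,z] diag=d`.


A = translate([0.5, -11.3, 3]) sphere(r=14.3) → bbox [-13.8,-25.6,-11.3] .. [14.8,3,17.3]
B = sphere(r=2.1) → bbox [-2.1,-2.1,-2.1] .. [2.1,2.1,2.1]
lo = A.lo+B.lo = [-13.8-2.1, -25.6-2.1, -11.3-2.1] = [-15.900,-27.700,-13.400]
hi = A.hi+B.hi = [14.8+2.1, 3+2.1, 17.3+2.1] = [16.900,5.100,19.400]
diag = √(32.8²+32.8²+32.8²) = √3227.52 = 56.811

min=[-15.900,-27.700,-13.400] max=[16.900,5.100,19.400] diag=56.811


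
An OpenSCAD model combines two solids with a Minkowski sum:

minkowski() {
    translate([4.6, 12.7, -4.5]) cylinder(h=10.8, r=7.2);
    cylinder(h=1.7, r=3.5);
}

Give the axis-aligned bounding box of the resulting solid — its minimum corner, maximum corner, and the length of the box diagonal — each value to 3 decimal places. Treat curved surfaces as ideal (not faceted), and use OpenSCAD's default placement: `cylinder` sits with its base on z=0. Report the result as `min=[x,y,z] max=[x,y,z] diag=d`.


min=[-6.100,2.000,-4.500] max=[15.300,23.400,8.000] diag=32.744

A = translate([4.6, 12.7, -4.5]) cylinder(h=10.8, r=7.2) → bbox [-2.6,5.5,-4.5] .. [11.8,19.9,6.3]
B = cylinder(h=1.7, r=3.5) → bbox [-3.5,-3.5,0] .. [3.5,3.5,1.7]
lo = A.lo+B.lo = [-2.6-3.5, 5.5-3.5, -4.5+0] = [-6.100,2.000,-4.500]
hi = A.hi+B.hi = [11.8+3.5, 19.9+3.5, 6.3+1.7] = [15.300,23.400,8.000]
diag = √(21.4²+21.4²+12.5²) = √1072.17 = 32.744


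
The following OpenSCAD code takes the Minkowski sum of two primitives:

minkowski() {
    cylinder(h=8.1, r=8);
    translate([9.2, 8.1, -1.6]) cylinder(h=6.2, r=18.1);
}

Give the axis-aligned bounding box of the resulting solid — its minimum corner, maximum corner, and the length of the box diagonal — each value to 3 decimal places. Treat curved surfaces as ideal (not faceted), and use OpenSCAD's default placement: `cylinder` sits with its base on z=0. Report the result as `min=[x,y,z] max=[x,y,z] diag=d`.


min=[-16.900,-18.000,-1.600] max=[35.300,34.200,12.700] diag=75.194

A = translate([9.2, 8.1, -1.6]) cylinder(h=6.2, r=18.1) → bbox [-8.9,-10,-1.6] .. [27.3,26.2,4.6]
B = cylinder(h=8.1, r=8) → bbox [-8,-8,0] .. [8,8,8.1]
lo = A.lo+B.lo = [-8.9-8, -10-8, -1.6+0] = [-16.900,-18.000,-1.600]
hi = A.hi+B.hi = [27.3+8, 26.2+8, 4.6+8.1] = [35.300,34.200,12.700]
diag = √(52.2²+52.2²+14.3²) = √5654.17 = 75.194


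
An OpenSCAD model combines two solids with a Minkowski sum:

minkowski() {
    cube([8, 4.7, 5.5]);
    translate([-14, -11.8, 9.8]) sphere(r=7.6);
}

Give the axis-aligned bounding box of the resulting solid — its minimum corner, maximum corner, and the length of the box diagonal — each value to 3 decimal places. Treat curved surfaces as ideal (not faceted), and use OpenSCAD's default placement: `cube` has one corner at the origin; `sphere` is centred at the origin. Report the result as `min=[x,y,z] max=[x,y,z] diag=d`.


A = translate([-14, -11.8, 9.8]) sphere(r=7.6) → bbox [-21.6,-19.4,2.2] .. [-6.4,-4.2,17.4]
B = cube([8, 4.7, 5.5]) → bbox [0,0,0] .. [8,4.7,5.5]
lo = A.lo+B.lo = [-21.6+0, -19.4+0, 2.2+0] = [-21.600,-19.400,2.200]
hi = A.hi+B.hi = [-6.4+8, -4.2+4.7, 17.4+5.5] = [1.600,0.500,22.900]
diag = √(23.2²+19.9²+20.7²) = √1362.74 = 36.915

min=[-21.600,-19.400,2.200] max=[1.600,0.500,22.900] diag=36.915


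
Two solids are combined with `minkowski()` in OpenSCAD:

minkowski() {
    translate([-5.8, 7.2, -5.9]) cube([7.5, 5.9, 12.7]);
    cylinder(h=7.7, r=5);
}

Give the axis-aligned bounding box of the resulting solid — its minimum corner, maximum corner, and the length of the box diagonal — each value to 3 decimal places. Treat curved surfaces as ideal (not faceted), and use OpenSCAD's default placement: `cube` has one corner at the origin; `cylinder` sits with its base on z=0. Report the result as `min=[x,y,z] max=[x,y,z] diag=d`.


min=[-10.800,2.200,-5.900] max=[6.700,18.100,14.500] diag=31.229

A = translate([-5.8, 7.2, -5.9]) cube([7.5, 5.9, 12.7]) → bbox [-5.8,7.2,-5.9] .. [1.7,13.1,6.8]
B = cylinder(h=7.7, r=5) → bbox [-5,-5,0] .. [5,5,7.7]
lo = A.lo+B.lo = [-5.8-5, 7.2-5, -5.9+0] = [-10.800,2.200,-5.900]
hi = A.hi+B.hi = [1.7+5, 13.1+5, 6.8+7.7] = [6.700,18.100,14.500]
diag = √(17.5²+15.9²+20.4²) = √975.22 = 31.229


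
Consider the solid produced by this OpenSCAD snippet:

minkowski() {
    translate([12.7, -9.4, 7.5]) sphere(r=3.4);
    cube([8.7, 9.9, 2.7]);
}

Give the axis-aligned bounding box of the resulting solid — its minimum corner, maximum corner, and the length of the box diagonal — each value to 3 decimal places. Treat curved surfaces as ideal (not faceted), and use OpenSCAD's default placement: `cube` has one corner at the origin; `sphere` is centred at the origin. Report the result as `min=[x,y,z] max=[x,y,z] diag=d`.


A = translate([12.7, -9.4, 7.5]) sphere(r=3.4) → bbox [9.3,-12.8,4.1] .. [16.1,-6,10.9]
B = cube([8.7, 9.9, 2.7]) → bbox [0,0,0] .. [8.7,9.9,2.7]
lo = A.lo+B.lo = [9.3+0, -12.8+0, 4.1+0] = [9.300,-12.800,4.100]
hi = A.hi+B.hi = [16.1+8.7, -6+9.9, 10.9+2.7] = [24.800,3.900,13.600]
diag = √(15.5²+16.7²+9.5²) = √609.39 = 24.686

min=[9.300,-12.800,4.100] max=[24.800,3.900,13.600] diag=24.686


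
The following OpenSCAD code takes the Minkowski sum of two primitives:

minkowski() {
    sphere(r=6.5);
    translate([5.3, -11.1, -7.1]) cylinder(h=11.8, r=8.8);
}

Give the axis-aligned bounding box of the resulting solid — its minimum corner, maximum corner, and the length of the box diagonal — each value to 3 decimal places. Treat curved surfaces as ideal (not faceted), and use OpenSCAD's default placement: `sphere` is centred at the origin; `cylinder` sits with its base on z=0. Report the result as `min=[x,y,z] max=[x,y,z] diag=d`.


min=[-10.000,-26.400,-13.600] max=[20.600,4.200,11.200] diag=49.877

A = translate([5.3, -11.1, -7.1]) cylinder(h=11.8, r=8.8) → bbox [-3.5,-19.9,-7.1] .. [14.1,-2.3,4.7]
B = sphere(r=6.5) → bbox [-6.5,-6.5,-6.5] .. [6.5,6.5,6.5]
lo = A.lo+B.lo = [-3.5-6.5, -19.9-6.5, -7.1-6.5] = [-10.000,-26.400,-13.600]
hi = A.hi+B.hi = [14.1+6.5, -2.3+6.5, 4.7+6.5] = [20.600,4.200,11.200]
diag = √(30.6²+30.6²+24.8²) = √2487.76 = 49.877
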